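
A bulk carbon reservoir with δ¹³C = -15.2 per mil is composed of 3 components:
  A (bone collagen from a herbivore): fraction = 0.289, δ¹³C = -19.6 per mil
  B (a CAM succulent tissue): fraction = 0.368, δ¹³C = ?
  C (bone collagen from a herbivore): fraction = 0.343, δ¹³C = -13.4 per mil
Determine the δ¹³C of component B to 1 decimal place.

-13.4 per mil

Isotope mass balance: δ_bulk = Σ fᵢ·δᵢ.
-15.2 = 0.289×(-19.6) + 0.368×δ_B + 0.343×(-13.4)
0.368·δ_B = -15.2 − (-10.261) = -4.939
δ_B = -4.939 / 0.368 = -13.42 per mil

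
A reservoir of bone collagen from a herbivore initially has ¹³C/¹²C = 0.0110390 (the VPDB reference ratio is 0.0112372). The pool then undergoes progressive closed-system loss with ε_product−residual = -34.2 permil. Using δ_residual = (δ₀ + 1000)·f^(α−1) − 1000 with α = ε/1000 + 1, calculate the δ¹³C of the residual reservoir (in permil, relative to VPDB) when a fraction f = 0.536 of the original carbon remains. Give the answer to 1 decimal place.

3.5 permil

δ₀ = (0.0110390/0.0112372 − 1)×1000 = (0.982362 − 1)×1000 = -17.638 permil
α − 1 = ε/1000 = -0.0342
f^(α−1) = 0.536^(-0.0342) = 1.021557
δ_res = (-17.638 + 1000) × 1.021557 − 1000 = 1003.539 − 1000 = 3.54 permil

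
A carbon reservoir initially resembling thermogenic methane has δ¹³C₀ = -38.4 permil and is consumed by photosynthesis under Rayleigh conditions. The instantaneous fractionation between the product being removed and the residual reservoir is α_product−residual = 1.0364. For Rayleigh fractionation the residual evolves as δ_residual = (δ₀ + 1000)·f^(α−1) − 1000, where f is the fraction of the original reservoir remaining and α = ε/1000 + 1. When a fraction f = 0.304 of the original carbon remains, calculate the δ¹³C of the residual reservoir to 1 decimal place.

Rayleigh residual: δ_res = (δ₀ + 1000)·f^(α−1) − 1000
α − 1 = 0.03640
f^(α−1) = 0.304^(0.03640) = 0.957583
δ_res = (-38.4 + 1000) × 0.957583 − 1000 = 920.812 − 1000 = -79.19 permil

-79.2 permil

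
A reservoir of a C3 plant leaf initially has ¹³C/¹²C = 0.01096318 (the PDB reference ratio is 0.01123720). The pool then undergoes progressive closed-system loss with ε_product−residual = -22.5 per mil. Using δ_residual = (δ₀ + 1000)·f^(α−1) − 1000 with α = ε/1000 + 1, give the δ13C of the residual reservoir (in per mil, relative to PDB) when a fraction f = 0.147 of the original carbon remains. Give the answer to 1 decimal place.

δ₀ = (0.01096318/0.01123720 − 1)×1000 = (0.975615 − 1)×1000 = -24.385 per mil
α − 1 = ε/1000 = -0.0225
f^(α−1) = 0.147^(-0.0225) = 1.044084
δ_res = (-24.385 + 1000) × 1.044084 − 1000 = 1018.624 − 1000 = 18.62 per mil

18.6 per mil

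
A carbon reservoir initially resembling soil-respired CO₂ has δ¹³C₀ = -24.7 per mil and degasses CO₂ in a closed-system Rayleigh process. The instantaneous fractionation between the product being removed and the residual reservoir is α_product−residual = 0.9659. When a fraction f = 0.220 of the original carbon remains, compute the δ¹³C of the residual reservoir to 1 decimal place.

Rayleigh residual: δ_res = (δ₀ + 1000)·f^(α−1) − 1000
α − 1 = -0.03410
f^(α−1) = 0.220^(-0.03410) = 1.052988
δ_res = (-24.7 + 1000) × 1.052988 − 1000 = 1026.979 − 1000 = 26.98 per mil

27.0 per mil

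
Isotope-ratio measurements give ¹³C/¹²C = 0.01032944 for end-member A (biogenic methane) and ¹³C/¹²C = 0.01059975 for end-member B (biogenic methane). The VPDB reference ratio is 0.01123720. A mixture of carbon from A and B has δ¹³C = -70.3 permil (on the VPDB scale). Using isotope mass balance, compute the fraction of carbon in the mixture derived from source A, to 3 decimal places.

δ_A = (0.01032944/0.01123720 − 1)×1000 = (0.919218 − 1)×1000 = -80.782 permil
δ_B = (0.01059975/0.01123720 − 1)×1000 = (0.943273 − 1)×1000 = -56.727 permil
f_A = (δ_mix − δ_B)/(δ_A − δ_B) = (-70.3 − (-56.727))/(-80.782 − (-56.727))
f_A = -13.573 / -24.055 = 0.5643

0.564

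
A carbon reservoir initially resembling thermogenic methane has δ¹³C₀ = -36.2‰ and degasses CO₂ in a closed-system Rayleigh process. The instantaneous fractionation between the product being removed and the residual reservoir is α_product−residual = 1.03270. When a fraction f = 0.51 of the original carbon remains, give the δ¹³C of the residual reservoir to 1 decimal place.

Rayleigh residual: δ_res = (δ₀ + 1000)·f^(α−1) − 1000
α − 1 = 0.03270
f^(α−1) = 0.51^(0.03270) = 0.978222
δ_res = (-36.2 + 1000) × 0.978222 − 1000 = 942.811 − 1000 = -57.19‰

-57.2‰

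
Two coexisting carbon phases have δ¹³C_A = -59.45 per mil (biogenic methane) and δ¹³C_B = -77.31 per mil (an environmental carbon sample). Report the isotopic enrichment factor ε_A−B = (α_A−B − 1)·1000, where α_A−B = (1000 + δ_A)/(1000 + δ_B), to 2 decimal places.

α_A−B = (1000 + -59.45) / (1000 + -77.31) = 940.55 / 922.69 = 1.019356
ε_A−B = (1.019356 − 1) × 1000 = 19.356 per mil
(The approximation ε ≈ δ_A − δ_B would give 17.86 per mil.)

19.36 per mil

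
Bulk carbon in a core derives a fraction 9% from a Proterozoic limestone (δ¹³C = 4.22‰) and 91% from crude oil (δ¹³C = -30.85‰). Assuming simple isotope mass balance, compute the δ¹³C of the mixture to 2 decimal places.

δ_mix = f_A·δ_A + f_B·δ_B
δ_mix = 0.09 × (4.22) + 0.91 × (-30.85)
δ_mix = 0.380 + -28.074 = -27.694‰

-27.69‰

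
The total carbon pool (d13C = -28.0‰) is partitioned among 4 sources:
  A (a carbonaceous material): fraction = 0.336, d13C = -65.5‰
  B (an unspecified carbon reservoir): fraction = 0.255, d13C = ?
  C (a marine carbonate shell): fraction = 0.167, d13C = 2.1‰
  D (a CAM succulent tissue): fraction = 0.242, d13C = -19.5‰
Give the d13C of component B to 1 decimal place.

Isotope mass balance: δ_bulk = Σ fᵢ·δᵢ.
-28.0 = 0.336×(-65.5) + 0.255×δ_B + 0.167×(2.1) + 0.242×(-19.5)
0.255·δ_B = -28.0 − (-26.376) = -1.624
δ_B = -1.624 / 0.255 = -6.37‰

-6.4‰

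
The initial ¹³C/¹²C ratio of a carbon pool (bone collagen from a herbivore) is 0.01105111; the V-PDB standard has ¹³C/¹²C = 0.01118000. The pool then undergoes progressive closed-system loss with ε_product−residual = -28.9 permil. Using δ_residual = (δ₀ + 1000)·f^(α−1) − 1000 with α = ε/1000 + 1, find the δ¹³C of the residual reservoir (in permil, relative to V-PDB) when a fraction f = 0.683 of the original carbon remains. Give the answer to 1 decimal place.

δ₀ = (0.01105111/0.01118000 − 1)×1000 = (0.988471 − 1)×1000 = -11.529 permil
α − 1 = ε/1000 = -0.0289
f^(α−1) = 0.683^(-0.0289) = 1.011079
δ_res = (-11.529 + 1000) × 1.011079 − 1000 = 999.423 − 1000 = -0.58 permil

-0.6 permil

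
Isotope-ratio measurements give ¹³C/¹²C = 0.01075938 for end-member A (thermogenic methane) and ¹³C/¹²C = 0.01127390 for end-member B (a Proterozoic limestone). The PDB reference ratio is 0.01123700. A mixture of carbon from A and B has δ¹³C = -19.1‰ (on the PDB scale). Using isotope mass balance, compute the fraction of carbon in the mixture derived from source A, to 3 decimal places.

δ_A = (0.01075938/0.01123700 − 1)×1000 = (0.957496 − 1)×1000 = -42.504‰
δ_B = (0.01127390/0.01123700 − 1)×1000 = (1.003284 − 1)×1000 = 3.284‰
f_A = (δ_mix − δ_B)/(δ_A − δ_B) = (-19.1 − (3.284))/(-42.504 − (3.284))
f_A = -22.384 / -45.788 = 0.4889

0.489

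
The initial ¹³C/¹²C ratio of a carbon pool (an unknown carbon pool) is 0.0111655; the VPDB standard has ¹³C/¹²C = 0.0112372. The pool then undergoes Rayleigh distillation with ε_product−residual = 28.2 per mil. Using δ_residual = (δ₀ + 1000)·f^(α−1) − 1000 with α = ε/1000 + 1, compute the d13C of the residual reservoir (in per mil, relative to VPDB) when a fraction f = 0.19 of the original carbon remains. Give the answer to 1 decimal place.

-51.8 per mil

δ₀ = (0.0111655/0.0112372 − 1)×1000 = (0.993619 − 1)×1000 = -6.381 per mil
α − 1 = ε/1000 = 0.0282
f^(α−1) = 0.19^(0.0282) = 0.954247
δ_res = (-6.381 + 1000) × 0.954247 − 1000 = 948.158 − 1000 = -51.84 per mil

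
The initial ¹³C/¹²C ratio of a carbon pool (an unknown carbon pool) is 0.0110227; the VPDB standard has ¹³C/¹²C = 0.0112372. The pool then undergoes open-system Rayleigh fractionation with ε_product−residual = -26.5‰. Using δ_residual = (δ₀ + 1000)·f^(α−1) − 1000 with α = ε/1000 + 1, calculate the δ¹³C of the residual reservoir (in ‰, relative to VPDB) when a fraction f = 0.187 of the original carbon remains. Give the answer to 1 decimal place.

δ₀ = (0.0110227/0.0112372 − 1)×1000 = (0.980912 − 1)×1000 = -19.088‰
α − 1 = ε/1000 = -0.0265
f^(α−1) = 0.187^(-0.0265) = 1.045433
δ_res = (-19.088 + 1000) × 1.045433 − 1000 = 1025.477 − 1000 = 25.48‰

25.5‰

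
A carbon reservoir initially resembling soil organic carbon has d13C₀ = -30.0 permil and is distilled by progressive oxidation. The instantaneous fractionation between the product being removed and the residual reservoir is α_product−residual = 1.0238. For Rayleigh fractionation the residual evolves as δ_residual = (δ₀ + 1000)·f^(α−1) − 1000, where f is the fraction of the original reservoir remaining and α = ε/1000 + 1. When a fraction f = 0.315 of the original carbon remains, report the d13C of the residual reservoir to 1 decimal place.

-56.3 permil

Rayleigh residual: δ_res = (δ₀ + 1000)·f^(α−1) − 1000
α − 1 = 0.02380
f^(α−1) = 0.315^(0.02380) = 0.972881
δ_res = (-30.0 + 1000) × 0.972881 − 1000 = 943.695 − 1000 = -56.31 permil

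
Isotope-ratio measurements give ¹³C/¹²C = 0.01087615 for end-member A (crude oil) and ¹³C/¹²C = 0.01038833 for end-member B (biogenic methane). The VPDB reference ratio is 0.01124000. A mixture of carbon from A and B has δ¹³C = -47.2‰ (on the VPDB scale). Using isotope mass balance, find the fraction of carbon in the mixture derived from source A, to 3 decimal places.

δ_A = (0.01087615/0.01124000 − 1)×1000 = (0.967629 − 1)×1000 = -32.371‰
δ_B = (0.01038833/0.01124000 − 1)×1000 = (0.924229 − 1)×1000 = -75.771‰
f_A = (δ_mix − δ_B)/(δ_A − δ_B) = (-47.2 − (-75.771))/(-32.371 − (-75.771))
f_A = 28.571 / 43.400 = 0.6583

0.658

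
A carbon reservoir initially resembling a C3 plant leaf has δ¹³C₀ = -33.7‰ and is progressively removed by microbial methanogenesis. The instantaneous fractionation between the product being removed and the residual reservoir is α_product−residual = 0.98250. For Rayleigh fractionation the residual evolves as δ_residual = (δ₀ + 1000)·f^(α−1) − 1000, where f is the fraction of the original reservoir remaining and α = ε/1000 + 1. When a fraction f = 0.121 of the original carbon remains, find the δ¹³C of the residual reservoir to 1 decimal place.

Rayleigh residual: δ_res = (δ₀ + 1000)·f^(α−1) − 1000
α − 1 = -0.01750
f^(α−1) = 0.121^(-0.01750) = 1.037651
δ_res = (-33.7 + 1000) × 1.037651 − 1000 = 1002.682 − 1000 = 2.68‰

2.7‰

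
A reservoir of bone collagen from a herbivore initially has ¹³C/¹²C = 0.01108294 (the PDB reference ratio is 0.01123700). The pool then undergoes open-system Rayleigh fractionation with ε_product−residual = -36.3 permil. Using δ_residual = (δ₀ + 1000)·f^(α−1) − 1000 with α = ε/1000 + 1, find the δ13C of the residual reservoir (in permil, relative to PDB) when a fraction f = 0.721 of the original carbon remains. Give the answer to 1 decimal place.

-1.9 permil

δ₀ = (0.01108294/0.01123700 − 1)×1000 = (0.986290 − 1)×1000 = -13.710 permil
α − 1 = ε/1000 = -0.0363
f^(α−1) = 0.721^(-0.0363) = 1.011945
δ_res = (-13.710 + 1000) × 1.011945 − 1000 = 998.071 − 1000 = -1.93 permil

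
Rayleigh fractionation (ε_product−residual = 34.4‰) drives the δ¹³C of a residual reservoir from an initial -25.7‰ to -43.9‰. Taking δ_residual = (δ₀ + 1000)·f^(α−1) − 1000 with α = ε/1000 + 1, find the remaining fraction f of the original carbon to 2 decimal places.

α − 1 = ε/1000 = 0.0344
(δ_res + 1000)/(δ₀ + 1000) = (-43.9 + 1000)/(-25.7 + 1000) = 956.1/974.3 = 0.981320
f = 0.981320^(1/0.0344) = exp(ln(0.981320)/0.0344) = exp(-0.01886/0.0344)
f = exp(-0.5482) = 0.5780

0.58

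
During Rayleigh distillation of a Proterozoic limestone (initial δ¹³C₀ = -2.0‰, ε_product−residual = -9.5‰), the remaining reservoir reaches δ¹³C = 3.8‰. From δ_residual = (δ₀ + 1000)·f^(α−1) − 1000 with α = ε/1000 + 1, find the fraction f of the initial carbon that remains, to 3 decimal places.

0.543

α − 1 = ε/1000 = -0.0095
(δ_res + 1000)/(δ₀ + 1000) = (3.8 + 1000)/(-2.0 + 1000) = 1003.8/998.0 = 1.005812
f = 1.005812^(1/-0.0095) = exp(ln(1.005812)/-0.0095) = exp(0.00579/-0.0095)
f = exp(-0.6100) = 0.5434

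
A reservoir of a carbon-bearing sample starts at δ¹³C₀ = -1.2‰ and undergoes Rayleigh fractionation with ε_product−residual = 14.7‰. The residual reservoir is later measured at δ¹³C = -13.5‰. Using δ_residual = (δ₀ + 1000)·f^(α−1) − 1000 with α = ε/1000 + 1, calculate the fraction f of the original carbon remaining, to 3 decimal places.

α − 1 = ε/1000 = 0.0147
(δ_res + 1000)/(δ₀ + 1000) = (-13.5 + 1000)/(-1.2 + 1000) = 986.5/998.8 = 0.987685
f = 0.987685^(1/0.0147) = exp(ln(0.987685)/0.0147) = exp(-0.01239/0.0147)
f = exp(-0.8429) = 0.4304

0.430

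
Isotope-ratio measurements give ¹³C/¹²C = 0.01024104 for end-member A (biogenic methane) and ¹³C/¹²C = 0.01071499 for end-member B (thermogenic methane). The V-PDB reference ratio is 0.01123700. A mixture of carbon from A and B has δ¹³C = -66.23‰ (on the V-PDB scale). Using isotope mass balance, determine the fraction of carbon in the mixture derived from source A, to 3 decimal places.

δ_A = (0.01024104/0.01123700 − 1)×1000 = (0.911368 − 1)×1000 = -88.632‰
δ_B = (0.01071499/0.01123700 − 1)×1000 = (0.953545 − 1)×1000 = -46.455‰
f_A = (δ_mix − δ_B)/(δ_A − δ_B) = (-66.23 − (-46.455))/(-88.632 − (-46.455))
f_A = -19.775 / -42.178 = 0.4689

0.469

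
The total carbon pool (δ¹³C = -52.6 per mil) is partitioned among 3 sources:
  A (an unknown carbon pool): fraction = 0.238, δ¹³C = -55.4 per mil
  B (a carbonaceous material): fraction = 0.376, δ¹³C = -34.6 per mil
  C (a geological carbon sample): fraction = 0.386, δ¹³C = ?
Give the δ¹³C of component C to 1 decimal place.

Isotope mass balance: δ_bulk = Σ fᵢ·δᵢ.
-52.6 = 0.238×(-55.4) + 0.376×(-34.6) + 0.386×δ_C
0.386·δ_C = -52.6 − (-26.195) = -26.405
δ_C = -26.405 / 0.386 = -68.41 per mil

-68.4 per mil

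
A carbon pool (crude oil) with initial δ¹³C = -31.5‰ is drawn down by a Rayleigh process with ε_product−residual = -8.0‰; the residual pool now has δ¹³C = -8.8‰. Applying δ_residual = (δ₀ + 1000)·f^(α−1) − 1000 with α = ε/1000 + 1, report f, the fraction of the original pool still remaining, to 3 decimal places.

0.055

α − 1 = ε/1000 = -0.0080
(δ_res + 1000)/(δ₀ + 1000) = (-8.8 + 1000)/(-31.5 + 1000) = 991.2/968.5 = 1.023438
f = 1.023438^(1/-0.0080) = exp(ln(1.023438)/-0.0080) = exp(0.02317/-0.0080)
f = exp(-2.8960) = 0.0552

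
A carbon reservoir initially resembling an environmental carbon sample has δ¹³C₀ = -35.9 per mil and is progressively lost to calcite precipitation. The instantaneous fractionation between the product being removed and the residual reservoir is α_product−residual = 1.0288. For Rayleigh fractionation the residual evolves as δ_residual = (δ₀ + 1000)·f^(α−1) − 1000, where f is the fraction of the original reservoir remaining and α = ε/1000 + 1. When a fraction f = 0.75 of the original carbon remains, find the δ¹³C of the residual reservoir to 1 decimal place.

Rayleigh residual: δ_res = (δ₀ + 1000)·f^(α−1) − 1000
α − 1 = 0.02880
f^(α−1) = 0.75^(0.02880) = 0.991749
δ_res = (-35.9 + 1000) × 0.991749 − 1000 = 956.145 − 1000 = -43.85 per mil

-43.9 per mil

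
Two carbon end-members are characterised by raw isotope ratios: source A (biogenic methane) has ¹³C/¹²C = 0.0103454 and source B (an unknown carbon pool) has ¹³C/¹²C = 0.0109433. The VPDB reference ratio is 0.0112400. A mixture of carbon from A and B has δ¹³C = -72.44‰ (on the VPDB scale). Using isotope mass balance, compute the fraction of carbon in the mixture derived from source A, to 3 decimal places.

0.866

δ_A = (0.0103454/0.0112400 − 1)×1000 = (0.920409 − 1)×1000 = -79.591‰
δ_B = (0.0109433/0.0112400 − 1)×1000 = (0.973603 − 1)×1000 = -26.397‰
f_A = (δ_mix − δ_B)/(δ_A − δ_B) = (-72.44 − (-26.397))/(-79.591 − (-26.397))
f_A = -46.043 / -53.194 = 0.8656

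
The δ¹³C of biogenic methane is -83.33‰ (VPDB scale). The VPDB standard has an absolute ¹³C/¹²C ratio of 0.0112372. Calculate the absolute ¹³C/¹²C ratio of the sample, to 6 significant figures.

R_sample = R_standard × (δ¹³C/1000 + 1)
R_sample = 0.0112372 × (-83.33/1000 + 1) = 0.0112372 × 0.916670
R_sample = 0.0103008

0.0103008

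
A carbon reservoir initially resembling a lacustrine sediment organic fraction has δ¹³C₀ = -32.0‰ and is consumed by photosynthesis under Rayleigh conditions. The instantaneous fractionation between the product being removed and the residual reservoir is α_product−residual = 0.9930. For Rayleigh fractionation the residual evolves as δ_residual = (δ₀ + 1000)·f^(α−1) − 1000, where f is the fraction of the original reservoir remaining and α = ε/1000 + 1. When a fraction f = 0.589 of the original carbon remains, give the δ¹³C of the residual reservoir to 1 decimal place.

Rayleigh residual: δ_res = (δ₀ + 1000)·f^(α−1) − 1000
α − 1 = -0.00700
f^(α−1) = 0.589^(-0.00700) = 1.003712
δ_res = (-32.0 + 1000) × 1.003712 − 1000 = 971.593 − 1000 = -28.41‰

-28.4‰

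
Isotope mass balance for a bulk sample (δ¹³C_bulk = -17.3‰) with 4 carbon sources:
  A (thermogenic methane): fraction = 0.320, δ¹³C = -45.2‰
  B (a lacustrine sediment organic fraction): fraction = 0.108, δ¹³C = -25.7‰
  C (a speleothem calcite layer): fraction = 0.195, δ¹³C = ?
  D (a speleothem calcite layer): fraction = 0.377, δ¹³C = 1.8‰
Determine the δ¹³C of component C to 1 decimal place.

-3.8‰

Isotope mass balance: δ_bulk = Σ fᵢ·δᵢ.
-17.3 = 0.320×(-45.2) + 0.108×(-25.7) + 0.195×δ_C + 0.377×(1.8)
0.195·δ_C = -17.3 − (-16.561) = -0.739
δ_C = -0.739 / 0.195 = -3.79‰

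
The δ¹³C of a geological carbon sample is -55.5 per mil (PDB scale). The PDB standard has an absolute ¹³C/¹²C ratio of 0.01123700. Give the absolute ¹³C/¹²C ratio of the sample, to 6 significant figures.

0.0106133

R_sample = R_standard × (δ¹³C/1000 + 1)
R_sample = 0.01123700 × (-55.5/1000 + 1) = 0.01123700 × 0.944500
R_sample = 0.0106133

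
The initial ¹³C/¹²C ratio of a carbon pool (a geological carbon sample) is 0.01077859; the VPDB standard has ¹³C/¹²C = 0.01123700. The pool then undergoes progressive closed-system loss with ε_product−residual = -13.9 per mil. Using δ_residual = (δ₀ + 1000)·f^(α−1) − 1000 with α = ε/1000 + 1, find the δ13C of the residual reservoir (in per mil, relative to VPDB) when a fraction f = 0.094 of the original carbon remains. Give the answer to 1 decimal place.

δ₀ = (0.01077859/0.01123700 − 1)×1000 = (0.959205 − 1)×1000 = -40.795 per mil
α − 1 = ε/1000 = -0.0139
f^(α−1) = 0.094^(-0.0139) = 1.033412
δ_res = (-40.795 + 1000) × 1.033412 − 1000 = 991.254 − 1000 = -8.75 per mil

-8.7 per mil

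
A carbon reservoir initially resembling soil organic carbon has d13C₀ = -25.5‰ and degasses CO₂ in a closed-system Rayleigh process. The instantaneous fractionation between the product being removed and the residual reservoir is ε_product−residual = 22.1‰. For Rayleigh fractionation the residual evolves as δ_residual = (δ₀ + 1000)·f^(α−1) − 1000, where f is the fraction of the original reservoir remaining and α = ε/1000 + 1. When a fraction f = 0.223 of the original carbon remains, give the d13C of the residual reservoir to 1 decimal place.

Rayleigh residual: δ_res = (δ₀ + 1000)·f^(α−1) − 1000
α = ε/1000 + 1 = 1.02210, so α − 1 = 0.02210
f^(α−1) = 0.223^(0.02210) = 0.967381
δ_res = (-25.5 + 1000) × 0.967381 − 1000 = 942.713 − 1000 = -57.29‰

-57.3‰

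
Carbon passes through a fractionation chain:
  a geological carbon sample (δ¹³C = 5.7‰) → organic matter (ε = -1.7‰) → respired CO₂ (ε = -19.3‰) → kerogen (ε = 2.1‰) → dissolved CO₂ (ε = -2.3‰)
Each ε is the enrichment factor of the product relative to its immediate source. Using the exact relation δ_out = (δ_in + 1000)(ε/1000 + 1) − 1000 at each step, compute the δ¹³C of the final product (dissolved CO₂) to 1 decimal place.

step 1: δ = (5.70 + 1000)·(-1.7/1000 + 1) − 1000 = 3.99‰
step 2: δ = (3.99 + 1000)·(-19.3/1000 + 1) − 1000 = -15.39‰
step 3: δ = (-15.39 + 1000)·(2.1/1000 + 1) − 1000 = -13.32‰
step 4: δ = (-13.32 + 1000)·(-2.3/1000 + 1) − 1000 = -15.59‰

-15.6‰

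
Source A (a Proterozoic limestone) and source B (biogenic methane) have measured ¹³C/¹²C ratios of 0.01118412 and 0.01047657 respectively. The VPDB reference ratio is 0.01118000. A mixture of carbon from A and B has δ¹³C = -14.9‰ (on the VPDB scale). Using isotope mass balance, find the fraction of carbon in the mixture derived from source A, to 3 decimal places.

δ_A = (0.01118412/0.01118000 − 1)×1000 = (1.000369 − 1)×1000 = 0.369‰
δ_B = (0.01047657/0.01118000 − 1)×1000 = (0.937081 − 1)×1000 = -62.919‰
f_A = (δ_mix − δ_B)/(δ_A − δ_B) = (-14.9 − (-62.919))/(0.369 − (-62.919))
f_A = 48.019 / 63.287 = 0.7587

0.759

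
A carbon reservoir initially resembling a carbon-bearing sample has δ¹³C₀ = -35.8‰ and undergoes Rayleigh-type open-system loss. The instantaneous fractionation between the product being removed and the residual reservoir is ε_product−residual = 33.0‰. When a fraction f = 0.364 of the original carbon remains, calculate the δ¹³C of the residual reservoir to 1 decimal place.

-67.4‰

Rayleigh residual: δ_res = (δ₀ + 1000)·f^(α−1) − 1000
α = ε/1000 + 1 = 1.03300, so α − 1 = 0.03300
f^(α−1) = 0.364^(0.03300) = 0.967200
δ_res = (-35.8 + 1000) × 0.967200 − 1000 = 932.574 − 1000 = -67.43‰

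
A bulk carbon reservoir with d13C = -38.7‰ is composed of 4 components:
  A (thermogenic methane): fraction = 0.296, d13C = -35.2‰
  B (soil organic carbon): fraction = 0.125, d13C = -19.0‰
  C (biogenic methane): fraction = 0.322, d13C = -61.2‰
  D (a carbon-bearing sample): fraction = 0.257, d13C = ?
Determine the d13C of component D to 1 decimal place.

-24.1‰

Isotope mass balance: δ_bulk = Σ fᵢ·δᵢ.
-38.7 = 0.296×(-35.2) + 0.125×(-19.0) + 0.322×(-61.2) + 0.257×δ_D
0.257·δ_D = -38.7 − (-32.501) = -6.199
δ_D = -6.199 / 0.257 = -24.12‰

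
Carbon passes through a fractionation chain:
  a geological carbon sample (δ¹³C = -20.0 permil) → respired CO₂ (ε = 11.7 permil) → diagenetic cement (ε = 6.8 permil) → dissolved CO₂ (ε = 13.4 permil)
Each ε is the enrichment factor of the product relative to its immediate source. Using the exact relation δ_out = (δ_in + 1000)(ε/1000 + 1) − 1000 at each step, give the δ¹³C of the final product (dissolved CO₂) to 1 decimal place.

step 1: δ = (-20.00 + 1000)·(11.7/1000 + 1) − 1000 = -8.53 permil
step 2: δ = (-8.53 + 1000)·(6.8/1000 + 1) − 1000 = -1.79 permil
step 3: δ = (-1.79 + 1000)·(13.4/1000 + 1) − 1000 = 11.58 permil

11.6 permil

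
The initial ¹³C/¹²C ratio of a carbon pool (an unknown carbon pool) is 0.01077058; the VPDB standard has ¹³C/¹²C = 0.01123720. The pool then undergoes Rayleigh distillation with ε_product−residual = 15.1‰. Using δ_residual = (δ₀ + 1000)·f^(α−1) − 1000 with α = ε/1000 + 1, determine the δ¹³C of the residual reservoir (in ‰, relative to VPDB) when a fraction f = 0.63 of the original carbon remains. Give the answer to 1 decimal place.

-48.2‰

δ₀ = (0.01077058/0.01123720 − 1)×1000 = (0.958475 − 1)×1000 = -41.525‰
α − 1 = ε/1000 = 0.0151
f^(α−1) = 0.63^(0.0151) = 0.993048
δ_res = (-41.525 + 1000) × 0.993048 − 1000 = 951.812 − 1000 = -48.19‰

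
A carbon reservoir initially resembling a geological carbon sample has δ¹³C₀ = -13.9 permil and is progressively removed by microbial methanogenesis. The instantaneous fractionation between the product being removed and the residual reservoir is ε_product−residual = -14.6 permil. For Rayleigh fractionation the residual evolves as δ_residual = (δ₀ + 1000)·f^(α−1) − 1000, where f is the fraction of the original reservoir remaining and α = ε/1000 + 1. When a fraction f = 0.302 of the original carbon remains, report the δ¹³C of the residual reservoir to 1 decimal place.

Rayleigh residual: δ_res = (δ₀ + 1000)·f^(α−1) − 1000
α = ε/1000 + 1 = 0.98540, so α − 1 = -0.01460
f^(α−1) = 0.302^(-0.01460) = 1.017635
δ_res = (-13.9 + 1000) × 1.017635 − 1000 = 1003.490 − 1000 = 3.49 permil

3.5 permil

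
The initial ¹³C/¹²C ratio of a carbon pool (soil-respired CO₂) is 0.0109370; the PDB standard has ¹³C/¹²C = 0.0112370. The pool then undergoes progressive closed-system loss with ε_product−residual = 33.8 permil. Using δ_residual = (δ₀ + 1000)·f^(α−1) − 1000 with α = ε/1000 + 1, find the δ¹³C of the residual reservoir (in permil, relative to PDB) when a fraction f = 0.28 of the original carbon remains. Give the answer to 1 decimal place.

δ₀ = (0.0109370/0.0112370 − 1)×1000 = (0.973302 − 1)×1000 = -26.698 permil
α − 1 = ε/1000 = 0.0338
f^(α−1) = 0.28^(0.0338) = 0.957886
δ_res = (-26.698 + 1000) × 0.957886 − 1000 = 932.313 − 1000 = -67.69 permil

-67.7 permil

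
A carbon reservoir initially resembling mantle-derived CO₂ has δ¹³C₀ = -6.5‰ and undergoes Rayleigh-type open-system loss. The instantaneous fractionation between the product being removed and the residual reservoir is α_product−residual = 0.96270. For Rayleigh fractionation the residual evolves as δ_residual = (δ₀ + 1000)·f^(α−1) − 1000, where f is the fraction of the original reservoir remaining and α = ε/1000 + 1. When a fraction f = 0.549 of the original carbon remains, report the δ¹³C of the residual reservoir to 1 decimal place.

Rayleigh residual: δ_res = (δ₀ + 1000)·f^(α−1) − 1000
α − 1 = -0.03730
f^(α−1) = 0.549^(-0.03730) = 1.022619
δ_res = (-6.5 + 1000) × 1.022619 − 1000 = 1015.972 − 1000 = 15.97‰

16.0‰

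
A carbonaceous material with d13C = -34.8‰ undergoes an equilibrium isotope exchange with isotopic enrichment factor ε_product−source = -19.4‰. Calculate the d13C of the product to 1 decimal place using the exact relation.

-53.5‰

To first order, δ_product ≈ δ_source + ε = -54.2‰.
Exactly, δ_product = (δ_source + 1000)·(ε/1000 + 1) − 1000.
δ_product = (-34.8 + 1000) × (-19.4/1000 + 1) − 1000
δ_product = -53.52‰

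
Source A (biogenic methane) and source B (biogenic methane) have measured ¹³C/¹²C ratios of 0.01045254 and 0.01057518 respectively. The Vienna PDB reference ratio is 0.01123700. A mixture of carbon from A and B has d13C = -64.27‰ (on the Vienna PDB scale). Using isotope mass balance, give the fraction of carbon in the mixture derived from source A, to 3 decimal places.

δ_A = (0.01045254/0.01123700 − 1)×1000 = (0.930190 − 1)×1000 = -69.810‰
δ_B = (0.01057518/0.01123700 − 1)×1000 = (0.941103 − 1)×1000 = -58.897‰
f_A = (δ_mix − δ_B)/(δ_A − δ_B) = (-64.27 − (-58.897))/(-69.810 − (-58.897))
f_A = -5.373 / -10.914 = 0.4924

0.492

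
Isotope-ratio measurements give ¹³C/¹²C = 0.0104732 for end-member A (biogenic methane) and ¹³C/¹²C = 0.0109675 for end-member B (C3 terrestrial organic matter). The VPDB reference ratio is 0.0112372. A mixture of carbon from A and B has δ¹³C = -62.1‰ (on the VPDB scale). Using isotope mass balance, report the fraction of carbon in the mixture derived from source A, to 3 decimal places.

δ_A = (0.0104732/0.0112372 − 1)×1000 = (0.932012 − 1)×1000 = -67.988‰
δ_B = (0.0109675/0.0112372 − 1)×1000 = (0.975999 − 1)×1000 = -24.001‰
f_A = (δ_mix − δ_B)/(δ_A − δ_B) = (-62.1 − (-24.001))/(-67.988 − (-24.001))
f_A = -38.099 / -43.988 = 0.8661

0.866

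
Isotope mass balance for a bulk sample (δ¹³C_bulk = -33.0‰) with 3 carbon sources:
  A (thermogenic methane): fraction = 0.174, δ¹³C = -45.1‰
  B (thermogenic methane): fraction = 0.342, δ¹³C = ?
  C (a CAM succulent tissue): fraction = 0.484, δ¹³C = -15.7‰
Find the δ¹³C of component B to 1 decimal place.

-51.3‰

Isotope mass balance: δ_bulk = Σ fᵢ·δᵢ.
-33.0 = 0.174×(-45.1) + 0.342×δ_B + 0.484×(-15.7)
0.342·δ_B = -33.0 − (-15.446) = -17.554
δ_B = -17.554 / 0.342 = -51.33‰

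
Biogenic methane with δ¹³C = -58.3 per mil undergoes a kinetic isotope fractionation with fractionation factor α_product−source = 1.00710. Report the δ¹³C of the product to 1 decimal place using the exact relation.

δ_product = (δ_source + 1000)·α − 1000
δ_product = (-58.3 + 1000) × 1.00710 − 1000
δ_product = 948.386 − 1000 = -51.61 per mil

-51.6 per mil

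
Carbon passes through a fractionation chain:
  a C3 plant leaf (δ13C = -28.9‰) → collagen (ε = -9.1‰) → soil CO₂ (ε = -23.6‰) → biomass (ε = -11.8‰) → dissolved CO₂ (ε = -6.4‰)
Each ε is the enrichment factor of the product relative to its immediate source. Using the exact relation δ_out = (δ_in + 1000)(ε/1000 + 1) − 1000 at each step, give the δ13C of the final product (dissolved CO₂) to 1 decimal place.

-77.5‰

step 1: δ = (-28.90 + 1000)·(-9.1/1000 + 1) − 1000 = -37.74‰
step 2: δ = (-37.74 + 1000)·(-23.6/1000 + 1) − 1000 = -60.45‰
step 3: δ = (-60.45 + 1000)·(-11.8/1000 + 1) − 1000 = -71.53‰
step 4: δ = (-71.53 + 1000)·(-6.4/1000 + 1) − 1000 = -77.48‰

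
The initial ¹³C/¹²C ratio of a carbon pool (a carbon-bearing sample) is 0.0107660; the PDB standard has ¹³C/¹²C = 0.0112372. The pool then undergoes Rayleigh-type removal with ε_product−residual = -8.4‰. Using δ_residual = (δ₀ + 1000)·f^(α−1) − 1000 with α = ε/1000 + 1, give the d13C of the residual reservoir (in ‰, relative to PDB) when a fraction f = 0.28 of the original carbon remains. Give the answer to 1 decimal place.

-31.6‰

δ₀ = (0.0107660/0.0112372 − 1)×1000 = (0.958068 − 1)×1000 = -41.932‰
α − 1 = ε/1000 = -0.0084
f^(α−1) = 0.28^(-0.0084) = 1.010750
δ_res = (-41.932 + 1000) × 1.010750 − 1000 = 968.367 − 1000 = -31.63‰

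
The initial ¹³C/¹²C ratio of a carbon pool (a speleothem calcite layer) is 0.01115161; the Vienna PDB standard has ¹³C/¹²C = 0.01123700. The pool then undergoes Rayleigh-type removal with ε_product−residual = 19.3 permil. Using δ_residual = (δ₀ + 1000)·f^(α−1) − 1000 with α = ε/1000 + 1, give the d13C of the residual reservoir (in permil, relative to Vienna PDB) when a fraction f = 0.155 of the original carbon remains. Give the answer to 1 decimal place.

-42.7 permil

δ₀ = (0.01115161/0.01123700 − 1)×1000 = (0.992401 − 1)×1000 = -7.599 permil
α − 1 = ε/1000 = 0.0193
f^(α−1) = 0.155^(0.0193) = 0.964658
δ_res = (-7.599 + 1000) × 0.964658 − 1000 = 957.328 − 1000 = -42.67 permil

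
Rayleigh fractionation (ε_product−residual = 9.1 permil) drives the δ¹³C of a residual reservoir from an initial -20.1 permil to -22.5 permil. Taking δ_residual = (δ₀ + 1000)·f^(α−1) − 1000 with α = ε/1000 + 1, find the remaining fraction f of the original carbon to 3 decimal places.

α − 1 = ε/1000 = 0.0091
(δ_res + 1000)/(δ₀ + 1000) = (-22.5 + 1000)/(-20.1 + 1000) = 977.5/979.9 = 0.997551
f = 0.997551^(1/0.0091) = exp(ln(0.997551)/0.0091) = exp(-0.00245/0.0091)
f = exp(-0.2695) = 0.7638

0.764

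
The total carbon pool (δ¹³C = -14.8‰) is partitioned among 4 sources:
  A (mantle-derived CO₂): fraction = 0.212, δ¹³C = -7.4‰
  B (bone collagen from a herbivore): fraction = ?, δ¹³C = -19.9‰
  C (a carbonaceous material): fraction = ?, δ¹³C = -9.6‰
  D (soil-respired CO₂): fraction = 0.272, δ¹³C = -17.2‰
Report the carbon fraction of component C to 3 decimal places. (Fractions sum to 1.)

0.167

Let f_C and f_B be the unknown fractions; fractions sum to 1 so f_C + f_B = 0.516.
Mass balance: Σ fᵢ·δᵢ = δ_bulk ⇒ f_C·(-9.6) + f_B·(-19.9) = -14.8 − (-6.247) = -8.553
Substitute f_B = 0.516 − f_C:
f_C·(-9.6 − -19.9) = -8.553 − 0.516×(-19.9) = 1.716
f_C = 1.716 / 10.3 = 0.1666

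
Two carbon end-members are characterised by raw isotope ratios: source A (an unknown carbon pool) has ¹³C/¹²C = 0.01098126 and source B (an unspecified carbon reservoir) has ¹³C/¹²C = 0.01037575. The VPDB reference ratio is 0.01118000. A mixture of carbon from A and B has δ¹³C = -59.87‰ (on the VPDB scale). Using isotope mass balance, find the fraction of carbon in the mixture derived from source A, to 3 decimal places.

δ_A = (0.01098126/0.01118000 − 1)×1000 = (0.982224 − 1)×1000 = -17.776‰
δ_B = (0.01037575/0.01118000 − 1)×1000 = (0.928064 − 1)×1000 = -71.936‰
f_A = (δ_mix − δ_B)/(δ_A − δ_B) = (-59.87 − (-71.936))/(-17.776 − (-71.936))
f_A = 12.066 / 54.160 = 0.2228

0.223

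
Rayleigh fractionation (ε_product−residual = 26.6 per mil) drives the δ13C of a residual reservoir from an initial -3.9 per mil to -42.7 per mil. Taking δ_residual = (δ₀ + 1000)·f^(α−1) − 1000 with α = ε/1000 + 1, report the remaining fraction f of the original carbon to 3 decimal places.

0.225

α − 1 = ε/1000 = 0.0266
(δ_res + 1000)/(δ₀ + 1000) = (-42.7 + 1000)/(-3.9 + 1000) = 957.3/996.1 = 0.961048
f = 0.961048^(1/0.0266) = exp(ln(0.961048)/0.0266) = exp(-0.03973/0.0266)
f = exp(-1.4936) = 0.2246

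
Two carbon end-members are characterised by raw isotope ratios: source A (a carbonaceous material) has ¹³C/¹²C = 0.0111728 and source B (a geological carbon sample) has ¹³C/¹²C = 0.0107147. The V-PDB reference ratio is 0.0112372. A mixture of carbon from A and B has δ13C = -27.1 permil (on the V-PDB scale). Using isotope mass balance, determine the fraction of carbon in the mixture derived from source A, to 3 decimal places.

δ_A = (0.0111728/0.0112372 − 1)×1000 = (0.994269 − 1)×1000 = -5.731 permil
δ_B = (0.0107147/0.0112372 − 1)×1000 = (0.953503 − 1)×1000 = -46.497 permil
f_A = (δ_mix − δ_B)/(δ_A − δ_B) = (-27.1 − (-46.497))/(-5.731 − (-46.497))
f_A = 19.397 / 40.766 = 0.4758

0.476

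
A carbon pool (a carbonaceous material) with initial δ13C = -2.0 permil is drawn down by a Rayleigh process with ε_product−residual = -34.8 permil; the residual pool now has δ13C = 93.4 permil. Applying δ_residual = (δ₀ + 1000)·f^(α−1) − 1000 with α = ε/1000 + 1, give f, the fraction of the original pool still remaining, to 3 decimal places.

0.073

α − 1 = ε/1000 = -0.0348
(δ_res + 1000)/(δ₀ + 1000) = (93.4 + 1000)/(-2.0 + 1000) = 1093.4/998.0 = 1.095591
f = 1.095591^(1/-0.0348) = exp(ln(1.095591)/-0.0348) = exp(0.09129/-0.0348)
f = exp(-2.6234) = 0.0726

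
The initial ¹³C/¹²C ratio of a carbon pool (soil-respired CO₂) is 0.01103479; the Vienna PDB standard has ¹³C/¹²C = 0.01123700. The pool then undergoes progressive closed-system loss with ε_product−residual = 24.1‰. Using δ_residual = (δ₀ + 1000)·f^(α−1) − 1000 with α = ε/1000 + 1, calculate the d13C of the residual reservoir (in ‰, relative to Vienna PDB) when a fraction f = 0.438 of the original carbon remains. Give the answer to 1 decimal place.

-37.3‰

δ₀ = (0.01103479/0.01123700 − 1)×1000 = (0.982005 − 1)×1000 = -17.995‰
α − 1 = ε/1000 = 0.0241
f^(α−1) = 0.438^(0.0241) = 0.980301
δ_res = (-17.995 + 1000) × 0.980301 − 1000 = 962.661 − 1000 = -37.34‰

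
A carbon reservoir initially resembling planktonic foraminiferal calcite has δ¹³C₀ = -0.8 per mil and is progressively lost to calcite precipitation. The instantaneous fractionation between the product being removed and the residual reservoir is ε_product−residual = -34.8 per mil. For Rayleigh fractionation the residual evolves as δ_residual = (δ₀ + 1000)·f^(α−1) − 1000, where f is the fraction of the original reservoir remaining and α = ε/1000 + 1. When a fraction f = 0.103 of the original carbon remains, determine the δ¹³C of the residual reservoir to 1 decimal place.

Rayleigh residual: δ_res = (δ₀ + 1000)·f^(α−1) − 1000
α = ε/1000 + 1 = 0.96520, so α − 1 = -0.03480
f^(α−1) = 0.103^(-0.03480) = 1.082314
δ_res = (-0.8 + 1000) × 1.082314 − 1000 = 1081.448 − 1000 = 81.45 per mil

81.4 per mil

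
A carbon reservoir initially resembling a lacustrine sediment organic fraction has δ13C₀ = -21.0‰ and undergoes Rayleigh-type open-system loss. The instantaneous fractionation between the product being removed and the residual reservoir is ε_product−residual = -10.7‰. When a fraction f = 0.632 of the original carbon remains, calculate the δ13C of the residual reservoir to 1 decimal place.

-16.2‰

Rayleigh residual: δ_res = (δ₀ + 1000)·f^(α−1) − 1000
α = ε/1000 + 1 = 0.98930, so α − 1 = -0.01070
f^(α−1) = 0.632^(-0.01070) = 1.004922
δ_res = (-21.0 + 1000) × 1.004922 − 1000 = 983.819 − 1000 = -16.18‰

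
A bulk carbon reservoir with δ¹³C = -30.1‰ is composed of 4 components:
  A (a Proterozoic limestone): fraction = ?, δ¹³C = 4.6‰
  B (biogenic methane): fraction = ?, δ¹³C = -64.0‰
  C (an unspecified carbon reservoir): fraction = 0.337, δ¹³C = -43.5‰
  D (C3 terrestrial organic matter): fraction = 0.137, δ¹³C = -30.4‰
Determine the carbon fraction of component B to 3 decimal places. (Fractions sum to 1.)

0.200

Let f_B and f_A be the unknown fractions; fractions sum to 1 so f_B + f_A = 0.526.
Mass balance: Σ fᵢ·δᵢ = δ_bulk ⇒ f_B·(-64.0) + f_A·(4.6) = -30.1 − (-18.824) = -11.276
Substitute f_A = 0.526 − f_B:
f_B·(-64.0 − 4.6) = -11.276 − 0.526×(4.6) = -13.695
f_B = -13.695 / -68.6 = 0.1996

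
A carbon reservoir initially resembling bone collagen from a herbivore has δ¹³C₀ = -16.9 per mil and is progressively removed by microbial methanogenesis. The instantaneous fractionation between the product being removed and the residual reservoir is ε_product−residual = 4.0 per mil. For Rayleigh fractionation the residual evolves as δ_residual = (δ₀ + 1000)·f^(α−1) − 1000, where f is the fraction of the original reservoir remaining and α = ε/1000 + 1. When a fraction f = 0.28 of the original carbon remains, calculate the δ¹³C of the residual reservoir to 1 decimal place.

Rayleigh residual: δ_res = (δ₀ + 1000)·f^(α−1) − 1000
α = ε/1000 + 1 = 1.00400, so α − 1 = 0.00400
f^(α−1) = 0.28^(0.00400) = 0.994921
δ_res = (-16.9 + 1000) × 0.994921 − 1000 = 978.107 − 1000 = -21.89 per mil

-21.9 per mil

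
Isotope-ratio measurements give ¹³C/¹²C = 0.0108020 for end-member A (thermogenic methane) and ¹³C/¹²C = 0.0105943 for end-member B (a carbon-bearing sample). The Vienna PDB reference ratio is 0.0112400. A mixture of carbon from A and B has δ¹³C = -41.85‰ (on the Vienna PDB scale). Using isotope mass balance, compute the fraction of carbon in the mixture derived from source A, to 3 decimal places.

δ_A = (0.0108020/0.0112400 − 1)×1000 = (0.961032 − 1)×1000 = -38.968‰
δ_B = (0.0105943/0.0112400 − 1)×1000 = (0.942553 − 1)×1000 = -57.447‰
f_A = (δ_mix − δ_B)/(δ_A − δ_B) = (-41.85 − (-57.447))/(-38.968 − (-57.447))
f_A = 15.597 / 18.479 = 0.8440

0.844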